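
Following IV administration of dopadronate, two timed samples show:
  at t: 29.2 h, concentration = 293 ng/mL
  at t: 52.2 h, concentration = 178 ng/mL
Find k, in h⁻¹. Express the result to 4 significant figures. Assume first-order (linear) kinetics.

0.02167 h⁻¹

k = ln(C₁/C₂) / (t₂ − t₁) = ln(293/178) / (52.2 − 29.2)
  = 0.4984 / 23.00 = 0.02167 h⁻¹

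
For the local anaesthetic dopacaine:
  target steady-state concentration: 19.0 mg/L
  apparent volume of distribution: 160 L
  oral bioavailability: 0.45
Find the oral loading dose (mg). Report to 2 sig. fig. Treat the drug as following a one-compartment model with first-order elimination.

6800 mg

LD = Css × Vd / F = 19.0 × 160 / 0.45 = 6756 mg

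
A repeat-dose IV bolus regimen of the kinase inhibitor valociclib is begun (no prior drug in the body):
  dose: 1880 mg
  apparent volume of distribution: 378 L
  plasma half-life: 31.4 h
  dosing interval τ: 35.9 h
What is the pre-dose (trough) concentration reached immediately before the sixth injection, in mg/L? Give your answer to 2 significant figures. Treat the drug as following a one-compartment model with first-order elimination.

4.0 mg/L

C₀ per dose = Dose / Vd = 1880 / 378 = 4.974 mg/L
k = ln2 / t½ = 0.693147 / 31.4 = 0.02207 h⁻¹
Fraction remaining after one interval: r = e^(−kτ) = e^(−0.02207 × 35.9) = 0.4528
Before dose 6, 5 doses have been given (aged 1τ, 2τ, 3τ, 4τ, 5τ).
C_trough = C₀ × (r + r² + … + r^5) = C₀ × r(1−r^5)/(1−r)
        = 4.974 × 0.4528 × (1 − 0.01903) / (1 − 0.4528) = 4.038 mg/L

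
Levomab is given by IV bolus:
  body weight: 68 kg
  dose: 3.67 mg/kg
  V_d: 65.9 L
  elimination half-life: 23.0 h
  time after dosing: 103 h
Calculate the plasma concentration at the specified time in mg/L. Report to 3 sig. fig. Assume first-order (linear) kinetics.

0.170 mg/L

Total dose = 3.67 × 68 = 249.6 mg
C₀ = Dose / Vd = 249.6 / 65.9 = 3.788 mg/L
k = ln2 / t½ = 0.693147 / 23.0 = 0.03014 h⁻¹
C = C₀ · e^(−k·t) = 3.788 × e^(−0.03014 × 103)
  = 3.788 × 0.04485 = 0.1699 mg/L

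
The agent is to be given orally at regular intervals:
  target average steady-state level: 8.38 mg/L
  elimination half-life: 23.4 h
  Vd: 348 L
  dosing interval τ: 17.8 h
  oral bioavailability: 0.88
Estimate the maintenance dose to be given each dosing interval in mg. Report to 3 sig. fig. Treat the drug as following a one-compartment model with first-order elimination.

k = ln2 / t½ = 0.693147 / 23.4 = 0.02962 h⁻¹
CL = k × Vd = 0.02962 × 348 = 10.31 L/h
At steady state, F × (Dose/τ) = Css × CL.
Dose = Css × CL × τ / F = 8.38 × 10.31 × 17.8 / 0.88 = 1748 mg

1750 mg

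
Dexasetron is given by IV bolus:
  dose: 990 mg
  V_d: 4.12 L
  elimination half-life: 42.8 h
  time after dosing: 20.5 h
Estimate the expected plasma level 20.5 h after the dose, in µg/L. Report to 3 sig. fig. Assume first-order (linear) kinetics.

172000 µg/L

C₀ = Dose / Vd = 990.0 / 4.12 = 240.3 mg/L
k = ln2 / t½ = 0.693147 / 42.8 = 0.01620 h⁻¹
C = C₀ · e^(−k·t) = 240.3 × e^(−0.01620 × 20.5)
  = 240.3 × 0.7174 = 172.4 mg/L
Convert: 172.4 mg/L × 1000 = 172400 µg/L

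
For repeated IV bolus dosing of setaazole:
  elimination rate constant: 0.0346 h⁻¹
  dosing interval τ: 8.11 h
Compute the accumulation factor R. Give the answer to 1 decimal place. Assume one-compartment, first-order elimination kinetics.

e^(−kτ) = e^(−0.03460 × 8.11) = 0.7553
Accumulation ratio R = 1 / (1 − e^(−kτ)) = 1 / (1 − 0.7553) = 4.087

4.1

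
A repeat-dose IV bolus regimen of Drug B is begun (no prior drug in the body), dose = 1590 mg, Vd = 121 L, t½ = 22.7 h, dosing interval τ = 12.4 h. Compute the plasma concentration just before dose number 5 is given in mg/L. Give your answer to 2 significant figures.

C₀ per dose = Dose / Vd = 1590 / 121 = 13.14 mg/L
k = ln2 / t½ = 0.693147 / 22.7 = 0.03054 h⁻¹
Fraction remaining after one interval: r = e^(−kτ) = e^(−0.03054 × 12.4) = 0.6848
Before dose 5, 4 doses have been given (aged 1τ, 2τ, 3τ, 4τ).
C_trough = C₀ × (r + r² + … + r^4) = C₀ × r(1−r^4)/(1−r)
        = 13.14 × 0.6848 × (1 − 0.2199) / (1 − 0.6848) = 22.27 mg/L

22 mg/L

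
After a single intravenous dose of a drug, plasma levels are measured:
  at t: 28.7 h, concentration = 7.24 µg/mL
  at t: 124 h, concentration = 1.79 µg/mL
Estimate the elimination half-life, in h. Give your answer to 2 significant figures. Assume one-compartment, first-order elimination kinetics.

47 h

k = ln(C₁/C₂) / (t₂ − t₁) = ln(7.24/1.79) / (124 − 28.7)
  = 1.397 / 95.30 = 0.01466 h⁻¹
t½ = ln2 / k = 0.693147 / 0.01466 = 47.28 h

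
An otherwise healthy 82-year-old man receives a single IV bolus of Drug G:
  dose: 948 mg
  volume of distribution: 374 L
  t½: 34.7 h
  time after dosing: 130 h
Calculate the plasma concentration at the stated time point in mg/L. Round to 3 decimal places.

C₀ = Dose / Vd = 948.0 / 374 = 2.535 mg/L
k = ln2 / t½ = 0.693147 / 34.7 = 0.01998 h⁻¹
C = C₀ · e^(−k·t) = 2.535 × e^(−0.01998 × 130)
  = 2.535 × 0.07447 = 0.1888 mg/L

0.189 mg/L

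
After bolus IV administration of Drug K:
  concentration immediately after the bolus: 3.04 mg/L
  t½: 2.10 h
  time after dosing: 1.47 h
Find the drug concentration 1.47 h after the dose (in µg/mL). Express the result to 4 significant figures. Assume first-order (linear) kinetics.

1.871 µg/mL

k = ln2 / t½ = 0.693147 / 2.10 = 0.3301 h⁻¹
C = C₀ · e^(−k·t) = 3.040 × e^(−0.3301 × 1.47)
  = 3.040 × 0.6155 = 1.871 mg/L
(1.871 mg/L = 1.871 µg/mL)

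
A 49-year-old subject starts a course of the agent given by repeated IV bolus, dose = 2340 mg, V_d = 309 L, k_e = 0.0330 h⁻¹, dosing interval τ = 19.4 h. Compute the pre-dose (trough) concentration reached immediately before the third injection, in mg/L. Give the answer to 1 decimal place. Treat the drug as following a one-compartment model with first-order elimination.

C₀ per dose = Dose / Vd = 2340 / 309 = 7.573 mg/L
Fraction remaining after one interval: r = e^(−kτ) = e^(−0.03300 × 19.4) = 0.5272
Before dose 3, 2 doses have been given (aged 1τ, 2τ).
C_trough = C₀ × (r + r²) = 7.573 × (0.5272 + 0.2779) = 6.097 mg/L

6.1 mg/L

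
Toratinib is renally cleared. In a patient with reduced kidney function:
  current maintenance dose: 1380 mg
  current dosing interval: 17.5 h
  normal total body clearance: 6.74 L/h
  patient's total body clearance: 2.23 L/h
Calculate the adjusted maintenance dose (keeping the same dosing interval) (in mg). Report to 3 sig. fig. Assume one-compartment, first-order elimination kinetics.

To keep the same average steady-state level, dosing rate must scale with clearance.
CL ratio = 2.23 / 6.74 = 0.3309
New dose (same interval) = 1380 × 0.3309 = 456.6 mg

457 mg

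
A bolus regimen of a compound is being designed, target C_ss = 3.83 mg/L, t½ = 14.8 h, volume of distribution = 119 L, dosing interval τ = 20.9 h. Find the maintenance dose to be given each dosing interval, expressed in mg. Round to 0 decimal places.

446 mg

k = ln2 / t½ = 0.693147 / 14.8 = 0.04683 h⁻¹
CL = k × Vd = 0.04683 × 119 = 5.573 L/h
At steady state, Dose/τ = Css × CL.
Dose = Css × CL × τ = 3.83 × 5.573 × 20.9 = 446.1 mg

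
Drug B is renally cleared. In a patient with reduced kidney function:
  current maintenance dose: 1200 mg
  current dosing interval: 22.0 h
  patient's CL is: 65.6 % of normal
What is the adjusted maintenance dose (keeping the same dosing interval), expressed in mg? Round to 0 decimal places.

To keep the same average steady-state level, dosing rate must scale with clearance.
CL ratio = 65.6 / 100 = 0.6560
New dose (same interval) = 1200 × 0.6560 = 787.2 mg

787 mg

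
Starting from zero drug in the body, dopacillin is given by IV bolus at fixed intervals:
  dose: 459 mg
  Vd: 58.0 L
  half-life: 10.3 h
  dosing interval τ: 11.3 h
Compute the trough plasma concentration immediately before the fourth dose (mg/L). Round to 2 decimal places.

6.24 mg/L

C₀ per dose = Dose / Vd = 459 / 58.0 = 7.914 mg/L
k = ln2 / t½ = 0.693147 / 10.3 = 0.06730 h⁻¹
Fraction remaining after one interval: r = e^(−kτ) = e^(−0.06730 × 11.3) = 0.4674
Before dose 4, 3 doses have been given (aged 1τ, 2τ, 3τ).
C_trough = C₀ × (r + r² + … + r^3) = C₀ × r(1−r^3)/(1−r)
        = 7.914 × 0.4674 × (1 − 0.1021) / (1 − 0.4674) = 6.236 mg/L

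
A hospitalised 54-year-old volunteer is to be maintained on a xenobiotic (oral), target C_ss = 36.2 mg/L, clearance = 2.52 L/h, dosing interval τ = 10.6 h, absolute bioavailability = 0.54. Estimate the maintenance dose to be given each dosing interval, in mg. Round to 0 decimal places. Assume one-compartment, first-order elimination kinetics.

1791 mg

At steady state, F × (Dose/τ) = Css × CL.
Dose = Css × CL × τ / F = 36.2 × 2.520 × 10.6 / 0.54 = 1791 mg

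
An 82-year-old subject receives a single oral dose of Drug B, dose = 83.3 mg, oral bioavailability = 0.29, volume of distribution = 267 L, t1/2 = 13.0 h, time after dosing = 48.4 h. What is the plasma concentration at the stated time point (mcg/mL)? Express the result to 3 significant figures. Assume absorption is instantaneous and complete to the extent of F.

Amount reaching circulation = F × Dose = 0.29 × 83.30 = 24.16 mg
C₀ = F·Dose / Vd = 24.16 / 267 = 0.09049 mg/L
k = ln2 / t½ = 0.693147 / 13.0 = 0.05332 h⁻¹
C = C₀ · e^(−k·t) = 0.09049 × e^(−0.05332 × 48.4)
  = 0.09049 × 0.07572 = 0.006852 mg/L
(0.006852 mg/L = 0.006852 mcg/mL)

0.00685 mcg/mL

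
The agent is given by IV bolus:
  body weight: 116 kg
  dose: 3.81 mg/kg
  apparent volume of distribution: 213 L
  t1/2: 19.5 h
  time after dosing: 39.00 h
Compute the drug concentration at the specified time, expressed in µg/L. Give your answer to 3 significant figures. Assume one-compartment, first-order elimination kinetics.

Total dose = 3.81 × 116 = 442.0 mg
C₀ = Dose / Vd = 442.0 / 213 = 2.075 mg/L
k = ln2 / t½ = 0.693147 / 19.5 = 0.03555 h⁻¹
t / t½ = 39.00 / 19.5 = 2 half-lives
C = C₀ × (1/2)^2 = 2.075 × 0.2500 = 0.5188 mg/L
Convert: 0.5188 mg/L × 1000 = 518.8 µg/L

519 µg/L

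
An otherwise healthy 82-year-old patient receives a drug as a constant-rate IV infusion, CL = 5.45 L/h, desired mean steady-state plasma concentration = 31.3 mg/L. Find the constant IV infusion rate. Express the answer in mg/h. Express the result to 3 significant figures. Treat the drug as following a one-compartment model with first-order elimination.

At steady state, infusion rate R₀ = Css × CL = 31.3 × 5.450 = 170.6 mg/h

171 mg/h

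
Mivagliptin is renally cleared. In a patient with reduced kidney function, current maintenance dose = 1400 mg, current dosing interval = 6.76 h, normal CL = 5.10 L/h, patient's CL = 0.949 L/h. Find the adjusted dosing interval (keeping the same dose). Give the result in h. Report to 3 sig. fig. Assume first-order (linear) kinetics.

To keep the same average steady-state level, dosing rate must scale with clearance.
CL ratio = 0.949 / 5.10 = 0.1861
New interval (same dose) = 6.76 / 0.1861 = 36.32 h

36.3 h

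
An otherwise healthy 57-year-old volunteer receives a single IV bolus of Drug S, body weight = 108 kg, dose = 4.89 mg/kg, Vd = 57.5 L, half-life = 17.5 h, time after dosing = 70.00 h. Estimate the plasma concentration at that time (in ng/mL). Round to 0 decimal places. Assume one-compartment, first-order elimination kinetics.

574 ng/mL

Total dose = 4.89 × 108 = 528.1 mg
C₀ = Dose / Vd = 528.1 / 57.5 = 9.184 mg/L
k = ln2 / t½ = 0.693147 / 17.5 = 0.03961 h⁻¹
t / t½ = 70.00 / 17.5 = 4 half-lives
C = C₀ × (1/2)^4 = 9.184 × 0.06250 = 0.5740 mg/L
Convert: 0.5740 mg/L × 1000 = 574.0 ng/mL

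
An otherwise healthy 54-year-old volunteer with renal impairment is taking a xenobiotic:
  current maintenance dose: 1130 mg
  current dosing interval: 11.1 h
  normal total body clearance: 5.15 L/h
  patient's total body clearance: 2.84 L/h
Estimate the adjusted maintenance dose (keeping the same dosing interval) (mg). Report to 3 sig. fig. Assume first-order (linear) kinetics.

To keep the same average steady-state level, dosing rate must scale with clearance.
CL ratio = 2.84 / 5.15 = 0.5515
New dose (same interval) = 1130 × 0.5515 = 623.2 mg

623 mg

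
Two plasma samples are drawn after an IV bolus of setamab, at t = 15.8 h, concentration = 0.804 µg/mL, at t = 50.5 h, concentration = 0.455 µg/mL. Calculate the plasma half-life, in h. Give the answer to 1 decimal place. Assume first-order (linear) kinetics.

k = ln(C₁/C₂) / (t₂ − t₁) = ln(0.804/0.455) / (50.5 − 15.8)
  = 0.5693 / 34.70 = 0.01641 h⁻¹
t½ = ln2 / k = 0.693147 / 0.01641 = 42.24 h

42.2 h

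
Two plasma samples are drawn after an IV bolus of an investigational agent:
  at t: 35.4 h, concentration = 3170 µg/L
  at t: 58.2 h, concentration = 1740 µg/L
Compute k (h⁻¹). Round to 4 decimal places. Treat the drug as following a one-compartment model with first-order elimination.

0.0263 h⁻¹

k = ln(C₁/C₂) / (t₂ − t₁) = ln(3170/1740) / (58.2 − 35.4)
  = 0.5998 / 22.80 = 0.02631 h⁻¹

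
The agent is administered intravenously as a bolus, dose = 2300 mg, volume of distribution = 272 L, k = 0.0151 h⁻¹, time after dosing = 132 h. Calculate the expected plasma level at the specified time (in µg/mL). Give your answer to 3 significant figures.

1.15 µg/mL

C₀ = Dose / Vd = 2300 / 272 = 8.456 mg/L
C = C₀ · e^(−k·t) = 8.456 × e^(−0.01510 × 132)
  = 8.456 × 0.1363 = 1.153 mg/L
(1.153 mg/L = 1.153 µg/mL)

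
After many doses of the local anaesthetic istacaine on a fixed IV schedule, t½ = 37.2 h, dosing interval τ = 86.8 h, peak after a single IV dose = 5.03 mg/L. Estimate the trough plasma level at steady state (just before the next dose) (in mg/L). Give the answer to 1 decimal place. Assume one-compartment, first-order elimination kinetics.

k = ln2 / t½ = 0.693147 / 37.2 = 0.01863 h⁻¹
e^(−kτ) = e^(−0.01863 × 86.8) = 0.1985
Accumulation ratio R = 1 / (1 − e^(−kτ)) = 1 / (1 − 0.1985) = 1.248
Steady-state trough = C₀ × R × e^(−kτ) = 5.03 × 1.248 × 0.1985 = 1.246 mg/L

1.2 mg/L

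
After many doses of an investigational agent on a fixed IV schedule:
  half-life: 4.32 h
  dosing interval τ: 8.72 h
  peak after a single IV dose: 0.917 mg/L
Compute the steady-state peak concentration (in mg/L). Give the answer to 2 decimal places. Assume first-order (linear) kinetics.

1.22 mg/L

k = ln2 / t½ = 0.693147 / 4.32 = 0.1605 h⁻¹
e^(−kτ) = e^(−0.1605 × 8.72) = 0.2467
Accumulation ratio R = 1 / (1 − e^(−kτ)) = 1 / (1 − 0.2467) = 1.327
Steady-state peak = C₀ × R = 0.917 × 1.327 = 1.217 mg/L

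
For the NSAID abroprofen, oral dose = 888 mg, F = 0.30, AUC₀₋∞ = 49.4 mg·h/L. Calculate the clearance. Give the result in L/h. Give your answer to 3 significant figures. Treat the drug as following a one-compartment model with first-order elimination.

5.39 L/h

CL = F·Dose / AUC = 0.30 × 888 / 49.4 = 5.393 L/h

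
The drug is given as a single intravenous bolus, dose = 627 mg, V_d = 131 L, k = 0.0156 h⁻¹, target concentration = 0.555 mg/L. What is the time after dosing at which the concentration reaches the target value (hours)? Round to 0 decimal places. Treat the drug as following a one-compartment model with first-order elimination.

138 h

C₀ = Dose / Vd = 627.0 / 131 = 4.786 mg/L
t = ln(C₀ / C) / k = ln(4.786 / 0.555) / 0.01560
  = ln(8.623) / 0.01560 = 2.154 / 0.01560 = 138.1 h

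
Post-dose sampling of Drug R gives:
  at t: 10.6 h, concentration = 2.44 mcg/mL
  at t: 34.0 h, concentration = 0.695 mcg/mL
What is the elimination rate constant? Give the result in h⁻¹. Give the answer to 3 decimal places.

k = ln(C₁/C₂) / (t₂ − t₁) = ln(2.44/0.695) / (34.0 − 10.6)
  = 1.256 / 23.40 = 0.05368 h⁻¹

0.054 h⁻¹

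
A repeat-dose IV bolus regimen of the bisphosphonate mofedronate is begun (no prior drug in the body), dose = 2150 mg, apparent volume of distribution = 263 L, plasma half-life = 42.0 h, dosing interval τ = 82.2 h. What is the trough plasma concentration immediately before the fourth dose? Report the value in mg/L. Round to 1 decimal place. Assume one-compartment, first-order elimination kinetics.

2.8 mg/L

C₀ per dose = Dose / Vd = 2150 / 263 = 8.175 mg/L
k = ln2 / t½ = 0.693147 / 42.0 = 0.01650 h⁻¹
Fraction remaining after one interval: r = e^(−kτ) = e^(−0.01650 × 82.2) = 0.2576
Before dose 4, 3 doses have been given (aged 1τ, 2τ, 3τ).
C_trough = C₀ × (r + r² + … + r^3) = C₀ × r(1−r^3)/(1−r)
        = 8.175 × 0.2576 × (1 − 0.01709) / (1 − 0.2576) = 2.788 mg/L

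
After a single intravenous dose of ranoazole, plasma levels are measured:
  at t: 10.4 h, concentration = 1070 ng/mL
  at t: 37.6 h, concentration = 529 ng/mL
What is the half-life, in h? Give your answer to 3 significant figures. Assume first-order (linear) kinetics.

k = ln(C₁/C₂) / (t₂ − t₁) = ln(1070/529) / (37.6 − 10.4)
  = 0.7044 / 27.20 = 0.02590 h⁻¹
t½ = ln2 / k = 0.693147 / 0.02590 = 26.76 h

26.8 h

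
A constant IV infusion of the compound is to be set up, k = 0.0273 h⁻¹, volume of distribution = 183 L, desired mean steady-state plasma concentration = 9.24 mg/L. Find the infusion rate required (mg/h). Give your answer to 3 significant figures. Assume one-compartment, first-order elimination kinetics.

46.2 mg/h

CL = k × Vd = 0.02730 × 183 = 4.996 L/h
At steady state, infusion rate R₀ = Css × CL = 9.24 × 4.996 = 46.16 mg/h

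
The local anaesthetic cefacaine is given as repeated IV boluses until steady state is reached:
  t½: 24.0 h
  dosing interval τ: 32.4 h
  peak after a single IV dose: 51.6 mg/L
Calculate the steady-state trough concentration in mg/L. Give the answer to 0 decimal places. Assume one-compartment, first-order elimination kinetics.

k = ln2 / t½ = 0.693147 / 24.0 = 0.02888 h⁻¹
e^(−kτ) = e^(−0.02888 × 32.4) = 0.3923
Accumulation ratio R = 1 / (1 − e^(−kτ)) = 1 / (1 − 0.3923) = 1.646
Steady-state trough = C₀ × R × e^(−kτ) = 51.6 × 1.646 × 0.3923 = 33.32 mg/L

33 mg/L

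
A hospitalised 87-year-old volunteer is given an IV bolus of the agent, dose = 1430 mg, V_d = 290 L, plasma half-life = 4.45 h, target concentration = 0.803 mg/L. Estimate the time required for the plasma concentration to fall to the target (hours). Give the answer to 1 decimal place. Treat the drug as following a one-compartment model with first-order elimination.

11.7 h

C₀ = Dose / Vd = 1430 / 290 = 4.931 mg/L
k = ln2 / t½ = 0.693147 / 4.45 = 0.1558 h⁻¹
t = ln(C₀ / C) / k = ln(4.931 / 0.803) / 0.1558
  = ln(6.141) / 0.1558 = 1.815 / 0.1558 = 11.65 h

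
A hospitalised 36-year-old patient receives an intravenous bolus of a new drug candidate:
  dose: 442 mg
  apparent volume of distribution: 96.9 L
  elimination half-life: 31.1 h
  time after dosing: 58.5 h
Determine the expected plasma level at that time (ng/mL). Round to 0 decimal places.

C₀ = Dose / Vd = 442.0 / 96.9 = 4.561 mg/L
k = ln2 / t½ = 0.693147 / 31.1 = 0.02229 h⁻¹
C = C₀ · e^(−k·t) = 4.561 × e^(−0.02229 × 58.5)
  = 4.561 × 0.2715 = 1.238 mg/L
Convert: 1.238 mg/L × 1000 = 1238 ng/mL

1238 ng/mL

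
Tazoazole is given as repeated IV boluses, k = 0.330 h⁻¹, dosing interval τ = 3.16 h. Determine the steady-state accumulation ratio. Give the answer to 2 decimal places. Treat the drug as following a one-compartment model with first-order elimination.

1.54

e^(−kτ) = e^(−0.3300 × 3.16) = 0.3525
Accumulation ratio R = 1 / (1 − e^(−kτ)) = 1 / (1 − 0.3525) = 1.544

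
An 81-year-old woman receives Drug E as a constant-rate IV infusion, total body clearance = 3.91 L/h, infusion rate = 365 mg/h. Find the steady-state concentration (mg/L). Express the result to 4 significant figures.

93.35 mg/L

At steady state Css = R₀ / CL = 365 / 3.910 = 93.35 mg/L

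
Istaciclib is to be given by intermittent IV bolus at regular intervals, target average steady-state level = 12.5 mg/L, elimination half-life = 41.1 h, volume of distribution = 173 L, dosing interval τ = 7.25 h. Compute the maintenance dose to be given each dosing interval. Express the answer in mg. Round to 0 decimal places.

k = ln2 / t½ = 0.693147 / 41.1 = 0.01686 h⁻¹
CL = k × Vd = 0.01686 × 173 = 2.917 L/h
At steady state, Dose/τ = Css × CL.
Dose = Css × CL × τ = 12.5 × 2.917 × 7.25 = 264.4 mg

264 mg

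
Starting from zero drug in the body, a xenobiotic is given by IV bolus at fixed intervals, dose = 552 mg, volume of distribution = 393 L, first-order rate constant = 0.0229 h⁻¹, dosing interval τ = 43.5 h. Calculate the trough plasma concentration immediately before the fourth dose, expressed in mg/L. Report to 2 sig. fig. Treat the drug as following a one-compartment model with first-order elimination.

C₀ per dose = Dose / Vd = 552 / 393 = 1.405 mg/L
Fraction remaining after one interval: r = e^(−kτ) = e^(−0.02290 × 43.5) = 0.3693
Before dose 4, 3 doses have been given (aged 1τ, 2τ, 3τ).
C_trough = C₀ × (r + r² + … + r^3) = C₀ × r(1−r^3)/(1−r)
        = 1.405 × 0.3693 × (1 − 0.05037) / (1 − 0.3693) = 0.7812 mg/L

0.78 mg/L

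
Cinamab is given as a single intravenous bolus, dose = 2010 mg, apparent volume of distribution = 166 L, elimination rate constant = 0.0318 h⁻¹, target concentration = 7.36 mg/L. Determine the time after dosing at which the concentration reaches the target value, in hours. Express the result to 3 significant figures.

C₀ = Dose / Vd = 2010 / 166 = 12.11 mg/L
t = ln(C₀ / C) / k = ln(12.11 / 7.36) / 0.03180
  = ln(1.645) / 0.03180 = 0.4977 / 0.03180 = 15.65 h

15.7 h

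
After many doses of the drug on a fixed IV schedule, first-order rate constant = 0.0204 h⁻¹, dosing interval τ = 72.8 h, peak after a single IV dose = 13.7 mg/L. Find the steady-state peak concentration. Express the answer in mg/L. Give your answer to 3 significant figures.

17.7 mg/L

e^(−kτ) = e^(−0.02040 × 72.8) = 0.2265
Accumulation ratio R = 1 / (1 − e^(−kτ)) = 1 / (1 − 0.2265) = 1.293
Steady-state peak = C₀ × R = 13.7 × 1.293 = 17.71 mg/L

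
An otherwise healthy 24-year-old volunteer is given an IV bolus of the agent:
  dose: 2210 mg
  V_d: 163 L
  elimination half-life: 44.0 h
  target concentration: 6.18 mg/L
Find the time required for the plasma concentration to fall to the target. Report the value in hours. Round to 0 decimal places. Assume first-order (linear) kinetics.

C₀ = Dose / Vd = 2210 / 163 = 13.56 mg/L
k = ln2 / t½ = 0.693147 / 44.0 = 0.01575 h⁻¹
t = ln(C₀ / C) / k = ln(13.56 / 6.18) / 0.01575
  = ln(2.194) / 0.01575 = 0.7857 / 0.01575 = 49.89 h

50 h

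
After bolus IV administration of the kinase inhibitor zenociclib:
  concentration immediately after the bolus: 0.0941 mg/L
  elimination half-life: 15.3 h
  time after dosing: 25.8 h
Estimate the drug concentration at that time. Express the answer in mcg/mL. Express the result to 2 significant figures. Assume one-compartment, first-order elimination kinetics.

0.029 mcg/mL

k = ln2 / t½ = 0.693147 / 15.3 = 0.04530 h⁻¹
C = C₀ · e^(−k·t) = 0.09410 × e^(−0.04530 × 25.8)
  = 0.09410 × 0.3108 = 0.02925 mg/L
(0.02925 mg/L = 0.02925 mcg/mL)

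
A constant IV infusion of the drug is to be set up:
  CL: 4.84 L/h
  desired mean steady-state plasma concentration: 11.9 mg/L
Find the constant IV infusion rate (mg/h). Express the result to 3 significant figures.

At steady state, infusion rate R₀ = Css × CL = 11.9 × 4.840 = 57.60 mg/h

57.6 mg/h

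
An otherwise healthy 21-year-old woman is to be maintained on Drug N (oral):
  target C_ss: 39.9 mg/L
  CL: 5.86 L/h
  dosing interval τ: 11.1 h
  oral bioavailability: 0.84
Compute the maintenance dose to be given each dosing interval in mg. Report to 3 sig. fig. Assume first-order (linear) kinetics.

At steady state, F × (Dose/τ) = Css × CL.
Dose = Css × CL × τ / F = 39.9 × 5.860 × 11.1 / 0.84 = 3090 mg

3090 mg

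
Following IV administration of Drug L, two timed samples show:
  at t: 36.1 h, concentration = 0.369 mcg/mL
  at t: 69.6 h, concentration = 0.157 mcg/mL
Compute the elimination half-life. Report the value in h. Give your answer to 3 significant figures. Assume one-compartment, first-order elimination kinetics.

27.2 h

k = ln(C₁/C₂) / (t₂ − t₁) = ln(0.369/0.157) / (69.6 − 36.1)
  = 0.8546 / 33.50 = 0.02551 h⁻¹
t½ = ln2 / k = 0.693147 / 0.02551 = 27.17 h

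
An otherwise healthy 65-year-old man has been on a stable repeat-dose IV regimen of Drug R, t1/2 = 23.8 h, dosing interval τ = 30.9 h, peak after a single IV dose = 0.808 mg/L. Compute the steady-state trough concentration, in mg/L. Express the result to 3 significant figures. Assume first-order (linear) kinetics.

k = ln2 / t½ = 0.693147 / 23.8 = 0.02912 h⁻¹
e^(−kτ) = e^(−0.02912 × 30.9) = 0.4066
Accumulation ratio R = 1 / (1 − e^(−kτ)) = 1 / (1 − 0.4066) = 1.685
Steady-state trough = C₀ × R × e^(−kτ) = 0.808 × 1.685 × 0.4066 = 0.5536 mg/L

0.554 mg/L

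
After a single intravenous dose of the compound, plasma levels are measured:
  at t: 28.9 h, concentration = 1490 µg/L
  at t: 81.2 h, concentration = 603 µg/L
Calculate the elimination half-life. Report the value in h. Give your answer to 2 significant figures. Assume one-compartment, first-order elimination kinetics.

k = ln(C₁/C₂) / (t₂ − t₁) = ln(1490/603) / (81.2 − 28.9)
  = 0.9046 / 52.30 = 0.01730 h⁻¹
t½ = ln2 / k = 0.693147 / 0.01730 = 40.07 h

40 h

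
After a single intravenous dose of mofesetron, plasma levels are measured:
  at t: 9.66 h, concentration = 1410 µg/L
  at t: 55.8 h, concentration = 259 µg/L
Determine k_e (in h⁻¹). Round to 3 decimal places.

0.037 h⁻¹

k = ln(C₁/C₂) / (t₂ − t₁) = ln(1410/259) / (55.8 − 9.66)
  = 1.695 / 46.14 = 0.03674 h⁻¹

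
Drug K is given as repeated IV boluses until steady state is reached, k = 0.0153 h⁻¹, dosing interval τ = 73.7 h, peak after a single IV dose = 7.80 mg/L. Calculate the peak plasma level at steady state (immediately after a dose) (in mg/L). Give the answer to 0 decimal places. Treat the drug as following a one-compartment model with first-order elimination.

e^(−kτ) = e^(−0.01530 × 73.7) = 0.3238
Accumulation ratio R = 1 / (1 − e^(−kτ)) = 1 / (1 − 0.3238) = 1.479
Steady-state peak = C₀ × R = 7.80 × 1.479 = 11.54 mg/L

12 mg/L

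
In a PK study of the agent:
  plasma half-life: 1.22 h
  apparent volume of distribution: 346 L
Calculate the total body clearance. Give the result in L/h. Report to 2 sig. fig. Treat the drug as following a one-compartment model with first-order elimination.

200 L/h

k = ln2 / t½ = 0.693147 / 1.22 = 0.5682 h⁻¹
CL = k × Vd = 0.5682 × 346 = 196.6 L/h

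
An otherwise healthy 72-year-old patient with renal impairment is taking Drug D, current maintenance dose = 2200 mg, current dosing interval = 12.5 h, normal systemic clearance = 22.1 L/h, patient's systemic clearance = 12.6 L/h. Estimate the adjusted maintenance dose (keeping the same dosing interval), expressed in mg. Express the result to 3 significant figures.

To keep the same average steady-state level, dosing rate must scale with clearance.
CL ratio = 12.6 / 22.1 = 0.5701
New dose (same interval) = 2200 × 0.5701 = 1254 mg

1250 mg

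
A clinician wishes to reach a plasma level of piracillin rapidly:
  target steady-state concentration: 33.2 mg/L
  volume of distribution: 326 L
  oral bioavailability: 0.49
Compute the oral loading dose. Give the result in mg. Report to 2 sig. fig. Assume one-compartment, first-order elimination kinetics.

LD = Css × Vd / F = 33.2 × 326 / 0.49 = 22090 mg

22000 mg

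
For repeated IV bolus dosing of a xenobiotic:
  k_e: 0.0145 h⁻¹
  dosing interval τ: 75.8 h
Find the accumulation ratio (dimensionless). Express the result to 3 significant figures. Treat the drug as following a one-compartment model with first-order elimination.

1.50

e^(−kτ) = e^(−0.01450 × 75.8) = 0.3332
Accumulation ratio R = 1 / (1 − e^(−kτ)) = 1 / (1 − 0.3332) = 1.500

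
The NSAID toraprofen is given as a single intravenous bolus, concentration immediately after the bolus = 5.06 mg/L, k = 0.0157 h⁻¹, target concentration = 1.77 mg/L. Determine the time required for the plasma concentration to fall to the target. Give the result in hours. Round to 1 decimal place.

t = ln(C₀ / C) / k = ln(5.060 / 1.77) / 0.01570
  = ln(2.859) / 0.01570 = 1.050 / 0.01570 = 66.88 h

66.9 h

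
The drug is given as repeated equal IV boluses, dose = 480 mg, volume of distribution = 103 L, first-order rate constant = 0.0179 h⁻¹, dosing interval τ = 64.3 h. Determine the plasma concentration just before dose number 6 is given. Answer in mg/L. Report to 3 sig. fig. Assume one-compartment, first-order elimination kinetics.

C₀ per dose = Dose / Vd = 480 / 103 = 4.660 mg/L
Fraction remaining after one interval: r = e^(−kτ) = e^(−0.01790 × 64.3) = 0.3163
Before dose 6, 5 doses have been given (aged 1τ, 2τ, 3τ, 4τ, 5τ).
C_trough = C₀ × (r + r² + … + r^5) = C₀ × r(1−r^5)/(1−r)
        = 4.660 × 0.3163 × (1 − 0.003166) / (1 − 0.3163) = 2.149 mg/L

2.15 mg/L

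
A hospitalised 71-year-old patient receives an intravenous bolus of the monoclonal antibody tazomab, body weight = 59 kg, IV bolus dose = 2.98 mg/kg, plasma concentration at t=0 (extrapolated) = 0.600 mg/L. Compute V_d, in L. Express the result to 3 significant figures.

293 L

Dose = 2.98 × 59 = 175.8 mg
Vd = Dose / C₀ = 175.8 / 0.600 = 293.0 L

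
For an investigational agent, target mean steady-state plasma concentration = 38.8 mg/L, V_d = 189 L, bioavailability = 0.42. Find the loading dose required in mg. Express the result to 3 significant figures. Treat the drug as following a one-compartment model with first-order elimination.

LD = Css × Vd / F = 38.8 × 189 / 0.42 = 17460 mg

17500 mg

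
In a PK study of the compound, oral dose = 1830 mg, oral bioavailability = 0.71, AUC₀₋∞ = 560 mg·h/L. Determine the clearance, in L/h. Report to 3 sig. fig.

CL = F·Dose / AUC = 0.71 × 1830 / 560 = 2.320 L/h

2.32 L/h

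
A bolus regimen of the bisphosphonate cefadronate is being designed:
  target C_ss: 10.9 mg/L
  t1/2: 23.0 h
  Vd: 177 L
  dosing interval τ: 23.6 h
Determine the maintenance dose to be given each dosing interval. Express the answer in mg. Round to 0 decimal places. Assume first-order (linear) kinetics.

k = ln2 / t½ = 0.693147 / 23.0 = 0.03014 h⁻¹
CL = k × Vd = 0.03014 × 177 = 5.335 L/h
At steady state, Dose/τ = Css × CL.
Dose = Css × CL × τ = 10.9 × 5.335 × 23.6 = 1372 mg

1372 mg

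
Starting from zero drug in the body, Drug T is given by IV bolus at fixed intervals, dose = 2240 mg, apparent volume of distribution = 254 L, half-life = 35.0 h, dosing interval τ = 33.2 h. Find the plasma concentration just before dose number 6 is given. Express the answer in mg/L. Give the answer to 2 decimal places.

9.13 mg/L

C₀ per dose = Dose / Vd = 2240 / 254 = 8.819 mg/L
k = ln2 / t½ = 0.693147 / 35.0 = 0.01980 h⁻¹
Fraction remaining after one interval: r = e^(−kτ) = e^(−0.01980 × 33.2) = 0.5182
Before dose 6, 5 doses have been given (aged 1τ, 2τ, 3τ, 4τ, 5τ).
C_trough = C₀ × (r + r² + … + r^5) = C₀ × r(1−r^5)/(1−r)
        = 8.819 × 0.5182 × (1 − 0.03737) / (1 − 0.5182) = 9.131 mg/L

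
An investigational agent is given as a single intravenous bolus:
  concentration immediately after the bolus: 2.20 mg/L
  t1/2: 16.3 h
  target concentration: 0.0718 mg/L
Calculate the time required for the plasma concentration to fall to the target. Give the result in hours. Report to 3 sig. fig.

k = ln2 / t½ = 0.693147 / 16.3 = 0.04252 h⁻¹
t = ln(C₀ / C) / k = ln(2.200 / 0.0718) / 0.04252
  = ln(30.64) / 0.04252 = 3.422 / 0.04252 = 80.48 h

80.5 h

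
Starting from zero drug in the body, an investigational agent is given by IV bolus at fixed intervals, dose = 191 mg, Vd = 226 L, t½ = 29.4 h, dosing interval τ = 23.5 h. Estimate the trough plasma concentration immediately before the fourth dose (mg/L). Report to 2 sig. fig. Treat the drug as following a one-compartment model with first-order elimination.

0.93 mg/L

C₀ per dose = Dose / Vd = 191 / 226 = 0.8451 mg/L
k = ln2 / t½ = 0.693147 / 29.4 = 0.02358 h⁻¹
Fraction remaining after one interval: r = e^(−kτ) = e^(−0.02358 × 23.5) = 0.5746
Before dose 4, 3 doses have been given (aged 1τ, 2τ, 3τ).
C_trough = C₀ × (r + r² + … + r^3) = C₀ × r(1−r^3)/(1−r)
        = 0.8451 × 0.5746 × (1 − 0.1897) / (1 − 0.5746) = 0.9250 mg/L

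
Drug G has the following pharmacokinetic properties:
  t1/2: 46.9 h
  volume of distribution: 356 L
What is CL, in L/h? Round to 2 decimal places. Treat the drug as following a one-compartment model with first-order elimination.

k = ln2 / t½ = 0.693147 / 46.9 = 0.01478 h⁻¹
CL = k × Vd = 0.01478 × 356 = 5.262 L/h

5.26 L/h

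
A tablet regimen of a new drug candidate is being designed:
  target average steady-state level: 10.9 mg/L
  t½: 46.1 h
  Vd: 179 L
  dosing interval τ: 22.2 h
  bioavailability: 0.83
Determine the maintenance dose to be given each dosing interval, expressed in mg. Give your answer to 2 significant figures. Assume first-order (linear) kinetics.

k = ln2 / t½ = 0.693147 / 46.1 = 0.01504 h⁻¹
CL = k × Vd = 0.01504 × 179 = 2.692 L/h
At steady state, F × (Dose/τ) = Css × CL.
Dose = Css × CL × τ / F = 10.9 × 2.692 × 22.2 / 0.83 = 784.8 mg

780 mg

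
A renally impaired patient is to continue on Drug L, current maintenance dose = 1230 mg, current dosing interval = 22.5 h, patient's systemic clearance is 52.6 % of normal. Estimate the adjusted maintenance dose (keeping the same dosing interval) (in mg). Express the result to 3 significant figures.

647 mg

To keep the same average steady-state level, dosing rate must scale with clearance.
CL ratio = 52.6 / 100 = 0.5260
New dose (same interval) = 1230 × 0.5260 = 647.0 mg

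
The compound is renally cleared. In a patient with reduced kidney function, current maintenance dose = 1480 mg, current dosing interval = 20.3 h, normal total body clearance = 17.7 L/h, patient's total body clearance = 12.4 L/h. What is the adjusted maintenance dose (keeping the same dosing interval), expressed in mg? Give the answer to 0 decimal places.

To keep the same average steady-state level, dosing rate must scale with clearance.
CL ratio = 12.4 / 17.7 = 0.7006
New dose (same interval) = 1480 × 0.7006 = 1037 mg

1037 mg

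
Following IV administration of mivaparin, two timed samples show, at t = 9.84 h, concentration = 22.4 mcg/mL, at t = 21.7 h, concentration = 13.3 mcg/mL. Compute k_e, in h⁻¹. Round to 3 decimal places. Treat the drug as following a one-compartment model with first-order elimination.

k = ln(C₁/C₂) / (t₂ − t₁) = ln(22.4/13.3) / (21.7 − 9.84)
  = 0.5213 / 11.86 = 0.04395 h⁻¹

0.044 h⁻¹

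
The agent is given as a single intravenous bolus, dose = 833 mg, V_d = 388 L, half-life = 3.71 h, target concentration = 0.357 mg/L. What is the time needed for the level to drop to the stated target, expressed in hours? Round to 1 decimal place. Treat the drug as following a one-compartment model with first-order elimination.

9.6 h

C₀ = Dose / Vd = 833.0 / 388 = 2.147 mg/L
k = ln2 / t½ = 0.693147 / 3.71 = 0.1868 h⁻¹
t = ln(C₀ / C) / k = ln(2.147 / 0.357) / 0.1868
  = ln(6.014) / 0.1868 = 1.794 / 0.1868 = 9.604 h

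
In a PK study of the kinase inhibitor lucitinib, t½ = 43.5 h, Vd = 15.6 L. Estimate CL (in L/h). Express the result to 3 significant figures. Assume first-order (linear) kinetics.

k = ln2 / t½ = 0.693147 / 43.5 = 0.01593 h⁻¹
CL = k × Vd = 0.01593 × 15.6 = 0.2485 L/h

0.249 L/h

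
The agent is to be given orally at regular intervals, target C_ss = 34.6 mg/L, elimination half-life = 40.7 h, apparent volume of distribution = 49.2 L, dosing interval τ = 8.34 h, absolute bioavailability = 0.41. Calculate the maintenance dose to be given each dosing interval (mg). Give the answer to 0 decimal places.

590 mg

k = ln2 / t½ = 0.693147 / 40.7 = 0.01703 h⁻¹
CL = k × Vd = 0.01703 × 49.2 = 0.8379 L/h
At steady state, F × (Dose/τ) = Css × CL.
Dose = Css × CL × τ / F = 34.6 × 0.8379 × 8.34 / 0.41 = 589.7 mg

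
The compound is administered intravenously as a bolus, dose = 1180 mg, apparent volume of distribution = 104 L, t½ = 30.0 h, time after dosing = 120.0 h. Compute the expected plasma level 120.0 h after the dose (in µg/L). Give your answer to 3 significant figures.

709 µg/L

C₀ = Dose / Vd = 1180 / 104 = 11.35 mg/L
k = ln2 / t½ = 0.693147 / 30.0 = 0.02310 h⁻¹
t / t½ = 120.0 / 30.0 = 4 half-lives
C = C₀ × (1/2)^4 = 11.35 × 0.06250 = 0.7094 mg/L
Convert: 0.7094 mg/L × 1000 = 709.4 µg/L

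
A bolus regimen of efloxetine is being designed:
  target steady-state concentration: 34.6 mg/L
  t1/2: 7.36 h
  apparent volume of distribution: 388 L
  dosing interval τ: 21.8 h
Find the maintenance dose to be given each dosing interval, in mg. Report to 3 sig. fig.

k = ln2 / t½ = 0.693147 / 7.36 = 0.09418 h⁻¹
CL = k × Vd = 0.09418 × 388 = 36.54 L/h
At steady state, Dose/τ = Css × CL.
Dose = Css × CL × τ = 34.6 × 36.54 × 21.8 = 27560 mg

27600 mg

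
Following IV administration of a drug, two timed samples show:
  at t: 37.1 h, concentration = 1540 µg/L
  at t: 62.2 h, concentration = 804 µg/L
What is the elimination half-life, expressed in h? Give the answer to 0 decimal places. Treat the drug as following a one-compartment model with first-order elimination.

k = ln(C₁/C₂) / (t₂ − t₁) = ln(1540/804) / (62.2 − 37.1)
  = 0.6499 / 25.10 = 0.02589 h⁻¹
t½ = ln2 / k = 0.693147 / 0.02589 = 26.77 h

27 h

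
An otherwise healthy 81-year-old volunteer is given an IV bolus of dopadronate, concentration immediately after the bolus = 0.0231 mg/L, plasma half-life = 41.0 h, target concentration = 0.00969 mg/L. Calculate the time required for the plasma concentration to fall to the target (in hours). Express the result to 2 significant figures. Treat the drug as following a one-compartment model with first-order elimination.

k = ln2 / t½ = 0.693147 / 41.0 = 0.01691 h⁻¹
t = ln(C₀ / C) / k = ln(0.02310 / 0.00969) / 0.01691
  = ln(2.384) / 0.01691 = 0.8688 / 0.01691 = 51.38 h

51 h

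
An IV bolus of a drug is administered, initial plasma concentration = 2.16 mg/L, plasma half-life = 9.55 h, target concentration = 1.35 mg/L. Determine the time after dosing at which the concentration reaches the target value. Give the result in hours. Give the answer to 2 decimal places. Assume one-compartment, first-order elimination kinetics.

6.48 h

k = ln2 / t½ = 0.693147 / 9.55 = 0.07258 h⁻¹
t = ln(C₀ / C) / k = ln(2.160 / 1.35) / 0.07258
  = ln(1.600) / 0.07258 = 0.4700 / 0.07258 = 6.476 h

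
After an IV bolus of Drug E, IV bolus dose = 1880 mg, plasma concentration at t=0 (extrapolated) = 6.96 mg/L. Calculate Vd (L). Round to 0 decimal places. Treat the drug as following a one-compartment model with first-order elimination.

Vd = Dose / C₀ = 1880 / 6.96 = 270.1 L

270 L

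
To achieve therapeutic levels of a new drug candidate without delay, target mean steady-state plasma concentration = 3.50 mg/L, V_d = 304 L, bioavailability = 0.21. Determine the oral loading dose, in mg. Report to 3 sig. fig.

LD = Css × Vd / F = 3.50 × 304 / 0.21 = 5067 mg

5070 mg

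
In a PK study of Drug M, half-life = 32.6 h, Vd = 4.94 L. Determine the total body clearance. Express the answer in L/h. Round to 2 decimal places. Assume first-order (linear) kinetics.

0.11 L/h

k = ln2 / t½ = 0.693147 / 32.6 = 0.02126 h⁻¹
CL = k × Vd = 0.02126 × 4.94 = 0.1050 L/h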